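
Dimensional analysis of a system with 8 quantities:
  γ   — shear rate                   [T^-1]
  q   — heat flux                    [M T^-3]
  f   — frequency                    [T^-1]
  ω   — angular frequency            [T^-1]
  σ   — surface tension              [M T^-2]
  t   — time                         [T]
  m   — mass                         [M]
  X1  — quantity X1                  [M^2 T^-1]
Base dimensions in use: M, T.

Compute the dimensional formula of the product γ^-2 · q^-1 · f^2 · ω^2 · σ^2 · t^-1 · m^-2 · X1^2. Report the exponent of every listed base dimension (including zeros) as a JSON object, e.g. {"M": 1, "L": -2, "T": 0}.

{"M": 3, "T": -6}

Write exponents as rows M,T / cols γ,q,f,ω,σ,t,m,X1:
  M: [ 0  1  0  0  1  0  1  2]
  T: [-1 -3 -1 -1 -2  1  0 -1]
  [M]: (-2)·0+(-1)·1+(2)·0+(2)·0+(2)·1+(-1)·0+(-2)·1+(2)·2 = 3
  [T]: (-2)·-1+(-1)·-3+(2)·-1+(2)·-1+(2)·-2+(-1)·1+(-2)·0+(2)·-1 = -6
⇒ M^3 T^-6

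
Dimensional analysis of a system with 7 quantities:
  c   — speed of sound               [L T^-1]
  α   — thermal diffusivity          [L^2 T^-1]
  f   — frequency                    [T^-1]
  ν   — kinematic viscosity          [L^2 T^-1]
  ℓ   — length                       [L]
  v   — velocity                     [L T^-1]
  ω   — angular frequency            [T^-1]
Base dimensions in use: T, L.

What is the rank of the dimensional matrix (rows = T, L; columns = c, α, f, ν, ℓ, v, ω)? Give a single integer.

Dimensional matrix (T×L by c×α×f×ν×ℓ×v×ω):
  T: [-1 -1 -1 -1  0 -1 -1]
  L: [ 1  2  0  2  1  1  0]
RREF → pivots at {c,α} ⇒ r = 2

2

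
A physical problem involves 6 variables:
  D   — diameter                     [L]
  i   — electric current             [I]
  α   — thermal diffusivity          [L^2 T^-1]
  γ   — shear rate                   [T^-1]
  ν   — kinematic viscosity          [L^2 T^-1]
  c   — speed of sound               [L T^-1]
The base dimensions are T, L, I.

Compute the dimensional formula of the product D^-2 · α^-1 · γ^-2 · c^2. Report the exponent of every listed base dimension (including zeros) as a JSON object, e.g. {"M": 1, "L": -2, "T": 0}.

Exponent matrix [T,L,I] × [D,i,α,γ,ν,c]:
  T: [ 0  0 -1 -1 -1 -1]
  L: [ 1  0  2  0  2  1]
  I: [ 0  1  0  0  0  0]
  [T]: (-2)·0+(-1)·-1+(-2)·-1+(2)·-1 = 1
  [L]: (-2)·1+(-1)·2+(-2)·0+(2)·1 = -2
  [I]: (-2)·0+(-1)·0+(-2)·0+(2)·0 = 0
⇒ T L^-2

{"T": 1, "L": -2, "I": 0}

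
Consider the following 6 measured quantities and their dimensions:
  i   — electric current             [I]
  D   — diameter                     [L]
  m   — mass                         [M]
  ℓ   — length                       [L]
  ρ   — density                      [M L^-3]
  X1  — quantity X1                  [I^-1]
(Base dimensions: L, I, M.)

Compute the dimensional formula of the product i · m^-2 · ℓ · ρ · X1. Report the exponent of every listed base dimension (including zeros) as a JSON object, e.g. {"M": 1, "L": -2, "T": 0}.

Dimensional matrix (L×I×M by i×D×m×ℓ×ρ×X1):
  L: [ 0  1  0  1 -3  0]
  I: [ 1  0  0  0  0 -1]
  M: [ 0  0  1  0  1  0]
  [L]: (1)·0+(-2)·0+(1)·1+(1)·-3+(1)·0 = -2
  [I]: (1)·1+(-2)·0+(1)·0+(1)·0+(1)·-1 = 0
  [M]: (1)·0+(-2)·1+(1)·0+(1)·1+(1)·0 = -1
⇒ L^-2 M^-1

{"L": -2, "I": 0, "M": -1}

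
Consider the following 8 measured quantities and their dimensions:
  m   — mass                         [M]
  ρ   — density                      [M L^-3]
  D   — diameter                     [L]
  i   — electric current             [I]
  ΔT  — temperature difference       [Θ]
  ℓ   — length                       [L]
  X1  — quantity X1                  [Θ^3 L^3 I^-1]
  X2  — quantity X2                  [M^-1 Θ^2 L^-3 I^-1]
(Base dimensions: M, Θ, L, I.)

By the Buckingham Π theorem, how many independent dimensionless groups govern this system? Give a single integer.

4

Write exponents as rows M,Θ,L,I / cols m,ρ,D,i,ΔT,ℓ,X1,X2:
  M: [ 1  1  0  0  0  0  0 -1]
  Θ: [ 0  0  0  0  1  0  3  2]
  L: [ 0 -3  1  0  0  1  3 -3]
  I: [ 0  0  0  1  0  0 -1 -1]
Row reduction gives pivot columns m,ρ,i,ΔT; rank = 4
n=8, r=4 ⇒ 4 dimensionless groups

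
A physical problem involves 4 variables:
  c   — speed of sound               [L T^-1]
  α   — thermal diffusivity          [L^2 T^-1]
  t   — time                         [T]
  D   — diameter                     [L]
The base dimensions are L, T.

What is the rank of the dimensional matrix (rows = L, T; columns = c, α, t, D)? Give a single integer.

Exponent matrix [L,T] × [c,α,t,D]:
  L: [ 1  2  0  1]
  T: [-1 -1  1  0]
RREF → pivots at {c,α} ⇒ r = 2

2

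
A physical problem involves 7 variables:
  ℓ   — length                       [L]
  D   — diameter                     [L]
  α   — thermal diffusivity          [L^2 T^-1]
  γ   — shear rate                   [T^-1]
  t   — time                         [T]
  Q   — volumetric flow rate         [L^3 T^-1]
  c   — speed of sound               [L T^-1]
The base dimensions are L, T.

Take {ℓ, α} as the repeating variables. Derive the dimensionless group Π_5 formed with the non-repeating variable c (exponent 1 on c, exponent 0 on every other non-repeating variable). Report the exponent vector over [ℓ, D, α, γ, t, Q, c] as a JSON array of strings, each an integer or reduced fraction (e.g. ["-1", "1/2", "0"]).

["1", "0", "-1", "0", "0", "0", "1"]

Dimensional matrix (L×T by ℓ×D×α×γ×t×Q×c):
  L: [ 1  1  2  0  0  3  1]
  T: [ 0  0 -1 -1  1 -1 -1]
RREF → pivots at {ℓ,α} ⇒ r = 2
Pivot set = {ℓ,α}, free = {D,γ,t,Q,c}
RREF:
  r0: [   1    1    0   -2    2    1   -1]
  r1: [   0    0    1    1   -1    1    1]
Fix exponent of c at 1, D at 0, γ at 0, t at 0, Q at 0; solve each RREF row for its pivot's exponent:
  r0: exp(ℓ) + (-1)·1 = 0 ⇒ exp(ℓ) = 1
  r1: exp(α) + (1)·1 = 0 ⇒ exp(α) = -1
Π_5 = ℓ · α^-1 · c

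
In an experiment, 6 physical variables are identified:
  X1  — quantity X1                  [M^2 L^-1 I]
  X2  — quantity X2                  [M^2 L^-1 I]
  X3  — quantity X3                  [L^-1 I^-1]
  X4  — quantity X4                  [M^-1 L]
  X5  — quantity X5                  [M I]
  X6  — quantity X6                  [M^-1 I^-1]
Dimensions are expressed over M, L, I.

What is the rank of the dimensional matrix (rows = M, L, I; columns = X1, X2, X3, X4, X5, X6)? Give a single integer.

2

Dimensional matrix (M×L×I by X1×X2×X3×X4×X5×X6):
  M: [ 2  2  0 -1  1 -1]
  L: [-1 -1 -1  1  0  0]
  I: [ 1  1 -1  0  1 -1]
RREF → pivots at {X1,X3} ⇒ r = 2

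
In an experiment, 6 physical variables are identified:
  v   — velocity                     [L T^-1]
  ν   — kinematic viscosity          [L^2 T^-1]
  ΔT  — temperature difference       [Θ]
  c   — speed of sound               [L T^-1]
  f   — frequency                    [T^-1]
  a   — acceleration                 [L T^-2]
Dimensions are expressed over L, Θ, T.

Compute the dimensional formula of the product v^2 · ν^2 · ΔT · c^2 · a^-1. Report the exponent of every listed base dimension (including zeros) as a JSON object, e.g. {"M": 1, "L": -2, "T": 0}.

Exponent matrix [L,Θ,T] × [v,ν,ΔT,c,f,a]:
  L: [ 1  2  0  1  0  1]
  Θ: [ 0  0  1  0  0  0]
  T: [-1 -1  0 -1 -1 -2]
  [L]: (2)·1+(2)·2+(1)·0+(2)·1+(-1)·1 = 7
  [Θ]: (2)·0+(2)·0+(1)·1+(2)·0+(-1)·0 = 1
  [T]: (2)·-1+(2)·-1+(1)·0+(2)·-1+(-1)·-2 = -4
⇒ L^7 Θ T^-4

{"L": 7, "Θ": 1, "T": -4}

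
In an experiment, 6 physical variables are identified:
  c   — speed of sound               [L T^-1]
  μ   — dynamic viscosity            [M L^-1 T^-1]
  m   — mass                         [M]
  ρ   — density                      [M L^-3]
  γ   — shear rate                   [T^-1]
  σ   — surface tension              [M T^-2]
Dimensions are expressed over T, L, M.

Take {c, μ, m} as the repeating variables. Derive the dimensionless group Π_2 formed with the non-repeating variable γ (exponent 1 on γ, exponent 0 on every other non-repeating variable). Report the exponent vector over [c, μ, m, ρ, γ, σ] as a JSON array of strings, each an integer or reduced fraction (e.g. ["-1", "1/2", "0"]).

["-1/2", "-1/2", "1/2", "0", "1", "0"]

Dimensional matrix (T×L×M by c×μ×m×ρ×γ×σ):
  T: [-1 -1  0  0 -1 -2]
  L: [ 1 -1  0 -3  0  0]
  M: [ 0  1  1  1  0  1]
RREF → pivots at {c,μ,m} ⇒ r = 3
Pivot set = {c,μ,m}, free = {ρ,γ,σ}
RREF:
  r0: [   1    0    0 -3/2  1/2    1]
  r1: [   0    1    0  3/2  1/2    1]
  r2: [   0    0    1 -1/2 -1/2    0]
Fix exponent of γ at 1, ρ at 0, σ at 0; solve each RREF row for its pivot's exponent:
  r0: exp(c) + (1/2)·1 = 0 ⇒ exp(c) = -1/2
  r1: exp(μ) + (1/2)·1 = 0 ⇒ exp(μ) = -1/2
  r2: exp(m) + (-1/2)·1 = 0 ⇒ exp(m) = 1/2
Π_2 = c^(-1/2) · μ^(-1/2) · m^(1/2) · γ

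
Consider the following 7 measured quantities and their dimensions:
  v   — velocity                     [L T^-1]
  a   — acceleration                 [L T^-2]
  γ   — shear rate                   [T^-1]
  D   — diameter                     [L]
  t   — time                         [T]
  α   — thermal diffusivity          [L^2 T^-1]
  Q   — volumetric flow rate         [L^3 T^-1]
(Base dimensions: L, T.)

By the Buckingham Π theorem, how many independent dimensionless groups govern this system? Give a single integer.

Exponent matrix [L,T] × [v,a,γ,D,t,α,Q]:
  L: [ 1  1  0  1  0  2  3]
  T: [-1 -2 -1  0  1 -1 -1]
RREF → pivots at {v,a} ⇒ r = 2
n=7, r=2 ⇒ 5 dimensionless groups

5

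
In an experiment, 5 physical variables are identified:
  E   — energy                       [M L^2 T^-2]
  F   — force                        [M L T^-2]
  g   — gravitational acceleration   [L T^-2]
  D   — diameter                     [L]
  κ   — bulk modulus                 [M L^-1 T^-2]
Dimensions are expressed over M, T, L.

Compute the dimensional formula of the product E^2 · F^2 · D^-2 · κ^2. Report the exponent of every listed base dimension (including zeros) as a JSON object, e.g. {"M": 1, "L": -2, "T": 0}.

Dimensional matrix (M×T×L by E×F×g×D×κ):
  M: [ 1  1  0  0  1]
  T: [-2 -2 -2  0 -2]
  L: [ 2  1  1  1 -1]
  [M]: (2)·1+(2)·1+(-2)·0+(2)·1 = 6
  [T]: (2)·-2+(2)·-2+(-2)·0+(2)·-2 = -12
  [L]: (2)·2+(2)·1+(-2)·1+(2)·-1 = 2
⇒ M^6 T^-12 L^2

{"M": 6, "T": -12, "L": 2}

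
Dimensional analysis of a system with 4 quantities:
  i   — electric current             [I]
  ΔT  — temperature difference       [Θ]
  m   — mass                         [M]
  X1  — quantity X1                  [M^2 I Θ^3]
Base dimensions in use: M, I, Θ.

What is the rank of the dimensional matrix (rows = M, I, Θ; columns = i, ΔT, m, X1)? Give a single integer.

Exponent matrix [M,I,Θ] × [i,ΔT,m,X1]:
  M: [ 0  0  1  2]
  I: [ 1  0  0  1]
  Θ: [ 0  1  0  3]
Row reduction gives pivot columns i,ΔT,m; rank = 3

3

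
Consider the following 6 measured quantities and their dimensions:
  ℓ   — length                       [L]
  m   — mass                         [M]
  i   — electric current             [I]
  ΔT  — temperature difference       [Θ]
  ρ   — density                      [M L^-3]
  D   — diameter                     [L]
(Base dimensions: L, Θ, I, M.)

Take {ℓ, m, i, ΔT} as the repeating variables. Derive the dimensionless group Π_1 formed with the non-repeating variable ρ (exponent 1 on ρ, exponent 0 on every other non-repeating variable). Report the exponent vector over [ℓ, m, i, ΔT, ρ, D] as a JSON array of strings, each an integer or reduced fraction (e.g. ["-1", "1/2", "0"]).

["3", "-1", "0", "0", "1", "0"]

Dimensional matrix (L×Θ×I×M by ℓ×m×i×ΔT×ρ×D):
  L: [ 1  0  0  0 -3  1]
  Θ: [ 0  0  0  1  0  0]
  I: [ 0  0  1  0  0  0]
  M: [ 0  1  0  0  1  0]
Row reduction gives pivot columns ℓ,m,i,ΔT; rank = 4
Pivot set = {ℓ,m,i,ΔT}, free = {ρ,D}
RREF:
  r0: [   1    0    0    0   -3    1]
  r1: [   0    1    0    0    1    0]
  r2: [   0    0    1    0    0    0]
  r3: [   0    0    0    1    0    0]
Fix exponent of ρ at 1, D at 0; solve each RREF row for its pivot's exponent:
  r0: exp(ℓ) + (-3)·1 = 0 ⇒ exp(ℓ) = 3
  r1: exp(m) + (1)·1 = 0 ⇒ exp(m) = -1
  r2: exp(i) + (0)·1 = 0 ⇒ exp(i) = 0
  r3: exp(ΔT) + (0)·1 = 0 ⇒ exp(ΔT) = 0
Π_1 = ℓ^3 · m^-1 · ρ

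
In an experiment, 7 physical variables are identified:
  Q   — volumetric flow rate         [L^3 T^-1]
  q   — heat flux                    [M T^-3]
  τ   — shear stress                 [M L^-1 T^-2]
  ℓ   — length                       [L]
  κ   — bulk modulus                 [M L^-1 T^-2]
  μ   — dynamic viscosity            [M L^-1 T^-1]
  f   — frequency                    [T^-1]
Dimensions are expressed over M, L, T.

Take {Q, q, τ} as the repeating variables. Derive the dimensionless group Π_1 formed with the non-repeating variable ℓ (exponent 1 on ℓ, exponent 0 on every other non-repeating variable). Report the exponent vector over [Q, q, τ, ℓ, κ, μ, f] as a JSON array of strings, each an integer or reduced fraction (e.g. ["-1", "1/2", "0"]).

["-1/2", "1/2", "-1/2", "1", "0", "0", "0"]

Write exponents as rows M,L,T / cols Q,q,τ,ℓ,κ,μ,f:
  M: [ 0  1  1  0  1  1  0]
  L: [ 3  0 -1  1 -1 -1  0]
  T: [-1 -3 -2  0 -2 -1 -1]
Echelon form has 3 nonzero rows (pivots: Q,q,τ)
Pivot set = {Q,q,τ}, free = {ℓ,κ,μ,f}
RREF:
  r0: [   1    0    0  1/2    0  1/2 -1/2]
  r1: [   0    1    0 -1/2    0 -3/2  3/2]
  r2: [   0    0    1  1/2    1  5/2 -3/2]
Fix exponent of ℓ at 1, κ at 0, μ at 0, f at 0; solve each RREF row for its pivot's exponent:
  r0: exp(Q) + (1/2)·1 = 0 ⇒ exp(Q) = -1/2
  r1: exp(q) + (-1/2)·1 = 0 ⇒ exp(q) = 1/2
  r2: exp(τ) + (1/2)·1 = 0 ⇒ exp(τ) = -1/2
Π_1 = Q^(-1/2) · q^(1/2) · τ^(-1/2) · ℓ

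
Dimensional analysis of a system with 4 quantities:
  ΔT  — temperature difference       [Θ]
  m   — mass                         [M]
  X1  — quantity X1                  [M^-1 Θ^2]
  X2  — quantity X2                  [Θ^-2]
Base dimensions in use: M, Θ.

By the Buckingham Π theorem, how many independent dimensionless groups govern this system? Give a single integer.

Write exponents as rows M,Θ / cols ΔT,m,X1,X2:
  M: [ 0  1 -1  0]
  Θ: [ 1  0  2 -2]
RREF → pivots at {ΔT,m} ⇒ r = 2
4 vars − rank 2 = 2 Π groups

2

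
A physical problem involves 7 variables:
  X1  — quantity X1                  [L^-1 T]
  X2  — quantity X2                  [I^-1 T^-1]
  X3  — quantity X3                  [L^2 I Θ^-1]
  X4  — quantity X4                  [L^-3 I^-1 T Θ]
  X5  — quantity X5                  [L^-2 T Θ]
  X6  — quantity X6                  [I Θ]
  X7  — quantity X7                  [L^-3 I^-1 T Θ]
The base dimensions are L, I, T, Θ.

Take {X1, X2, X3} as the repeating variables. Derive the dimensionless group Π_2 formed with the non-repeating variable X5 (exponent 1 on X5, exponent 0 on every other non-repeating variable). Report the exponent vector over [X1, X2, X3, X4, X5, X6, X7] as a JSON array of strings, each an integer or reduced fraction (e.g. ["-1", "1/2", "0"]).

["0", "1", "1", "0", "1", "0", "0"]

Write exponents as rows L,I,T,Θ / cols X1,X2,X3,X4,X5,X6,X7:
  L: [-1  0  2 -3 -2  0 -3]
  I: [ 0 -1  1 -1  0  1 -1]
  T: [ 1 -1  0  1  1  0  1]
  Θ: [ 0  0 -1  1  1  1  1]
RREF → pivots at {X1,X2,X3} ⇒ r = 3
Pivot set = {X1,X2,X3}, free = {X4,X5,X6,X7}
RREF:
  r0: [   1    0    0    1    0   -2    1]
  r1: [   0    1    0    0   -1   -2    0]
  r2: [   0    0    1   -1   -1   -1   -1]
  r3: [   0    0    0    0    0    0    0]
Fix exponent of X5 at 1, X4 at 0, X6 at 0, X7 at 0; solve each RREF row for its pivot's exponent:
  r0: exp(X1) + (0)·1 = 0 ⇒ exp(X1) = 0
  r1: exp(X2) + (-1)·1 = 0 ⇒ exp(X2) = 1
  r2: exp(X3) + (-1)·1 = 0 ⇒ exp(X3) = 1
Π_2 = X2 · X3 · X5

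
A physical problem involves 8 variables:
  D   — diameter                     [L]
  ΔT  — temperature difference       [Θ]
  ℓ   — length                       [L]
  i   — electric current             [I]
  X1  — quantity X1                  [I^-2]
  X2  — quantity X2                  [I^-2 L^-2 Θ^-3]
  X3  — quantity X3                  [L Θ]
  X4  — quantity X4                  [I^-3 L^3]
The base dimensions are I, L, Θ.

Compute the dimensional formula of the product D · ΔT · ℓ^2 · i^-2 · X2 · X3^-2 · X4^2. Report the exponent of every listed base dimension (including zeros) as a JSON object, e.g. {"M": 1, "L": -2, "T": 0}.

Exponent matrix [I,L,Θ] × [D,ΔT,ℓ,i,X1,X2,X3,X4]:
  I: [ 0  0  0  1 -2 -2  0 -3]
  L: [ 1  0  1  0  0 -2  1  3]
  Θ: [ 0  1  0  0  0 -3  1  0]
  [I]: (1)·0+(1)·0+(2)·0+(-2)·1+(1)·-2+(-2)·0+(2)·-3 = -10
  [L]: (1)·1+(1)·0+(2)·1+(-2)·0+(1)·-2+(-2)·1+(2)·3 = 5
  [Θ]: (1)·0+(1)·1+(2)·0+(-2)·0+(1)·-3+(-2)·1+(2)·0 = -4
⇒ I^-10 L^5 Θ^-4

{"I": -10, "L": 5, "Θ": -4}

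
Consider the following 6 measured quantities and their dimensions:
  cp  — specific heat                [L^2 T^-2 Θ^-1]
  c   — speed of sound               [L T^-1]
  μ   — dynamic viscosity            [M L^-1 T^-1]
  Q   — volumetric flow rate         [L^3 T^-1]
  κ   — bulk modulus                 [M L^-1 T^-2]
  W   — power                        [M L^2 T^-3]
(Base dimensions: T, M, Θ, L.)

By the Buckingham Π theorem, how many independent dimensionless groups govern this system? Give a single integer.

Write exponents as rows T,M,Θ,L / cols cp,c,μ,Q,κ,W:
  T: [-2 -1 -1 -1 -2 -3]
  M: [ 0  0  1  0  1  1]
  Θ: [-1  0  0  0  0  0]
  L: [ 2  1 -1  3 -1  2]
Row reduction gives pivot columns cp,c,μ,Q; rank = 4
Π count = n − r = 6 − 4 = 2

2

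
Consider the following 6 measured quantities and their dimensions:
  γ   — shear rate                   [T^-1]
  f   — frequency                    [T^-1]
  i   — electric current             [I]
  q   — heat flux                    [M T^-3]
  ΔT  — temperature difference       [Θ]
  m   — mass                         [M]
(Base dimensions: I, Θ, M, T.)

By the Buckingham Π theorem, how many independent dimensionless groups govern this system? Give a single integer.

Exponent matrix [I,Θ,M,T] × [γ,f,i,q,ΔT,m]:
  I: [ 0  0  1  0  0  0]
  Θ: [ 0  0  0  0  1  0]
  M: [ 0  0  0  1  0  1]
  T: [-1 -1  0 -3  0  0]
Echelon form has 4 nonzero rows (pivots: γ,i,q,ΔT)
Π count = n − r = 6 − 4 = 2

2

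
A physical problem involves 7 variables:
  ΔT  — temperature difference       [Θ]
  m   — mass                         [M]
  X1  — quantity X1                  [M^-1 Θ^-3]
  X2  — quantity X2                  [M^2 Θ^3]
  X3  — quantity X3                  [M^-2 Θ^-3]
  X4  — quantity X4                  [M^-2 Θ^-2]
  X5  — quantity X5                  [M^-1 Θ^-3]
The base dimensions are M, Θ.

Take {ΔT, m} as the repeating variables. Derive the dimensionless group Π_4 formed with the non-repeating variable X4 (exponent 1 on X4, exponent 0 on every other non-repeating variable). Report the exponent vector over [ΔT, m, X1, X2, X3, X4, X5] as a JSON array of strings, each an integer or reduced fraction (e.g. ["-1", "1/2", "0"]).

["2", "2", "0", "0", "0", "1", "0"]

Write exponents as rows M,Θ / cols ΔT,m,X1,X2,X3,X4,X5:
  M: [ 0  1 -1  2 -2 -2 -1]
  Θ: [ 1  0 -3  3 -3 -2 -3]
RREF → pivots at {ΔT,m} ⇒ r = 2
Repeat: ΔT,m; free: X1,X2,X3,X4,X5
RREF:
  r0: [   1    0   -3    3   -3   -2   -3]
  r1: [   0    1   -1    2   -2   -2   -1]
Fix exponent of X4 at 1, X1 at 0, X2 at 0, X3 at 0, X5 at 0; solve each RREF row for its pivot's exponent:
  r0: exp(ΔT) + (-2)·1 = 0 ⇒ exp(ΔT) = 2
  r1: exp(m) + (-2)·1 = 0 ⇒ exp(m) = 2
Π_4 = ΔT^2 · m^2 · X4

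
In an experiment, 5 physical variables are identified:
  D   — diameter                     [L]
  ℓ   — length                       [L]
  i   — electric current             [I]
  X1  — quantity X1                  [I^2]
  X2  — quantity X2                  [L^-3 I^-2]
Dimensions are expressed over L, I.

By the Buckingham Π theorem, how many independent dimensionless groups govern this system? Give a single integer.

Exponent matrix [L,I] × [D,ℓ,i,X1,X2]:
  L: [ 1  1  0  0 -3]
  I: [ 0  0  1  2 -2]
Echelon form has 2 nonzero rows (pivots: D,i)
n=5, r=2 ⇒ 3 dimensionless groups

3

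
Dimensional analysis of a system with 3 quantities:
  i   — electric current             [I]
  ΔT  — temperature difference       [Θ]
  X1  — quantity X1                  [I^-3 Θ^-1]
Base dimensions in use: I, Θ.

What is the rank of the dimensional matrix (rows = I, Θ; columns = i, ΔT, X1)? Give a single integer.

Write exponents as rows I,Θ / cols i,ΔT,X1:
  I: [ 1  0 -3]
  Θ: [ 0  1 -1]
Row reduction gives pivot columns i,ΔT; rank = 2

2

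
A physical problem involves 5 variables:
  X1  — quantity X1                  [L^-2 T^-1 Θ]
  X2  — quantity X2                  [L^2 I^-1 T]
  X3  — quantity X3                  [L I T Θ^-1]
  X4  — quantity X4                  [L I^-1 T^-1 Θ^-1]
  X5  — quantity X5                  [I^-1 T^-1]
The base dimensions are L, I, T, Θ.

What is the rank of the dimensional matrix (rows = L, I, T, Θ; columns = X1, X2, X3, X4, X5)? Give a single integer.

Dimensional matrix (L×I×T×Θ by X1×X2×X3×X4×X5):
  L: [-2  2  1  1  0]
  I: [ 0 -1  1 -1 -1]
  T: [-1  1  1 -1 -1]
  Θ: [ 1  0 -1 -1  0]
Echelon form has 3 nonzero rows (pivots: X1,X2,X3)

3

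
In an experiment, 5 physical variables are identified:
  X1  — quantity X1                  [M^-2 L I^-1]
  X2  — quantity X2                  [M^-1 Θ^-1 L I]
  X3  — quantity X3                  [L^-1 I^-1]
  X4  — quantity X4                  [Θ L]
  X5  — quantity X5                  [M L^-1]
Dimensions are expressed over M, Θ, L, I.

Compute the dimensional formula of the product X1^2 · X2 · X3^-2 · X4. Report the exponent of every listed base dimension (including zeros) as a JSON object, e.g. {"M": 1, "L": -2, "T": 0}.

Write exponents as rows M,Θ,L,I / cols X1,X2,X3,X4,X5:
  M: [-2 -1  0  0  1]
  Θ: [ 0 -1  0  1  0]
  L: [ 1  1 -1  1 -1]
  I: [-1  1 -1  0  0]
  [M]: (2)·-2+(1)·-1+(-2)·0+(1)·0 = -5
  [Θ]: (2)·0+(1)·-1+(-2)·0+(1)·1 = 0
  [L]: (2)·1+(1)·1+(-2)·-1+(1)·1 = 6
  [I]: (2)·-1+(1)·1+(-2)·-1+(1)·0 = 1
⇒ M^-5 L^6 I

{"M": -5, "Θ": 0, "L": 6, "I": 1}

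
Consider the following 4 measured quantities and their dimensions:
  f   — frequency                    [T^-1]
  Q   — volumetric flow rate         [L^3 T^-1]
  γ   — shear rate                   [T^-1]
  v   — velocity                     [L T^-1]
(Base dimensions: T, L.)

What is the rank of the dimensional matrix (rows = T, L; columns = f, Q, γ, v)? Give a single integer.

Exponent matrix [T,L] × [f,Q,γ,v]:
  T: [-1 -1 -1 -1]
  L: [ 0  3  0  1]
Echelon form has 2 nonzero rows (pivots: f,Q)

2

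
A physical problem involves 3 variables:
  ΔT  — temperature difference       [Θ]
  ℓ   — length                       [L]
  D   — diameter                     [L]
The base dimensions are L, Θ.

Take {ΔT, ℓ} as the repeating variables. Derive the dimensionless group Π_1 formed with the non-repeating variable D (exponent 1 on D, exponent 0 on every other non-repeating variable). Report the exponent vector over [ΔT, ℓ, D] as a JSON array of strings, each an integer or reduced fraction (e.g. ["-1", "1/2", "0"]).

["0", "-1", "1"]

Exponent matrix [L,Θ] × [ΔT,ℓ,D]:
  L: [ 0  1  1]
  Θ: [ 1  0  0]
Row reduction gives pivot columns ΔT,ℓ; rank = 2
Repeat: ΔT,ℓ; free: D
RREF:
  r0: [   1    0    0]
  r1: [   0    1    1]
Fix exponent of D at 1; solve each RREF row for its pivot's exponent:
  r0: exp(ΔT) + (0)·1 = 0 ⇒ exp(ΔT) = 0
  r1: exp(ℓ) + (1)·1 = 0 ⇒ exp(ℓ) = -1
Π_1 = ℓ^-1 · D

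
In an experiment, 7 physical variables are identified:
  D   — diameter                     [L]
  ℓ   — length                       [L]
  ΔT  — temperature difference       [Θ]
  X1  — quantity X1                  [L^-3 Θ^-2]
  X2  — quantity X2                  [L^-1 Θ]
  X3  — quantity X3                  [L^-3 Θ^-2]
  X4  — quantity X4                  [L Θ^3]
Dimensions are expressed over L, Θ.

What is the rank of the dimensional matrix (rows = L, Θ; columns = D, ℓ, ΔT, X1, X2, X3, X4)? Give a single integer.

Exponent matrix [L,Θ] × [D,ℓ,ΔT,X1,X2,X3,X4]:
  L: [ 1  1  0 -3 -1 -3  1]
  Θ: [ 0  0  1 -2  1 -2  3]
RREF → pivots at {D,ΔT} ⇒ r = 2

2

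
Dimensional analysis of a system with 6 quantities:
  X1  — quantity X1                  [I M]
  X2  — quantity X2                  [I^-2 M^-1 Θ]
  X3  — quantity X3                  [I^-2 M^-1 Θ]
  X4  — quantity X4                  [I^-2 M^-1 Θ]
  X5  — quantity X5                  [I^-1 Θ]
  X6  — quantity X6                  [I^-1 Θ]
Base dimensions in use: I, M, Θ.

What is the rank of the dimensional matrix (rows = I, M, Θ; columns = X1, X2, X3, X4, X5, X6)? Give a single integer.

2

Write exponents as rows I,M,Θ / cols X1,X2,X3,X4,X5,X6:
  I: [ 1 -2 -2 -2 -1 -1]
  M: [ 1 -1 -1 -1  0  0]
  Θ: [ 0  1  1  1  1  1]
RREF → pivots at {X1,X2} ⇒ r = 2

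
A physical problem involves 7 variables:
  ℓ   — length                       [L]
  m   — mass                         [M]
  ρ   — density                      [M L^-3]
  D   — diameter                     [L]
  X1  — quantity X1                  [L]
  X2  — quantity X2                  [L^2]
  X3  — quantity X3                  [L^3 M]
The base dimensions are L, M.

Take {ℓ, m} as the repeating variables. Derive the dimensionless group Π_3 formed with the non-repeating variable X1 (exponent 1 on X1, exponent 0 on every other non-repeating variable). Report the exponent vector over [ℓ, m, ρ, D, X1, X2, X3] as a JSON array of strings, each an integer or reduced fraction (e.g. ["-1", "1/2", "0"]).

Write exponents as rows L,M / cols ℓ,m,ρ,D,X1,X2,X3:
  L: [ 1  0 -3  1  1  2  3]
  M: [ 0  1  1  0  0  0  1]
Row reduction gives pivot columns ℓ,m; rank = 2
Repeat: ℓ,m; free: ρ,D,X1,X2,X3
RREF:
  r0: [   1    0   -3    1    1    2    3]
  r1: [   0    1    1    0    0    0    1]
Fix exponent of X1 at 1, ρ at 0, D at 0, X2 at 0, X3 at 0; solve each RREF row for its pivot's exponent:
  r0: exp(ℓ) + (1)·1 = 0 ⇒ exp(ℓ) = -1
  r1: exp(m) + (0)·1 = 0 ⇒ exp(m) = 0
Π_3 = ℓ^-1 · X1

["-1", "0", "0", "0", "1", "0", "0"]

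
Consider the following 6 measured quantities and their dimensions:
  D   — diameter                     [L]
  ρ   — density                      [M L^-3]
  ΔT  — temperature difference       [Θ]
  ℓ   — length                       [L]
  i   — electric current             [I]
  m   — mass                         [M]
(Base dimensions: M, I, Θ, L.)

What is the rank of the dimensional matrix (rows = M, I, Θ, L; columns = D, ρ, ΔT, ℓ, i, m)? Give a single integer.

Write exponents as rows M,I,Θ,L / cols D,ρ,ΔT,ℓ,i,m:
  M: [ 0  1  0  0  0  1]
  I: [ 0  0  0  0  1  0]
  Θ: [ 0  0  1  0  0  0]
  L: [ 1 -3  0  1  0  0]
RREF → pivots at {D,ρ,ΔT,i} ⇒ r = 4

4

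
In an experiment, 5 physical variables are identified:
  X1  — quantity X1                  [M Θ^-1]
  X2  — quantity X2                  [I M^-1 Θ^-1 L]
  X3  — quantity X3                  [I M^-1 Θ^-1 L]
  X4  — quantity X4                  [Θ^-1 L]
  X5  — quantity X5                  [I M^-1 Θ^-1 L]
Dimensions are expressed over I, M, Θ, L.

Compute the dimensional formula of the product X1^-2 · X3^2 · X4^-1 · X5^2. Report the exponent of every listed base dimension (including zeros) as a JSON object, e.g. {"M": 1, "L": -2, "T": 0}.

Write exponents as rows I,M,Θ,L / cols X1,X2,X3,X4,X5:
  I: [ 0  1  1  0  1]
  M: [ 1 -1 -1  0 -1]
  Θ: [-1 -1 -1 -1 -1]
  L: [ 0  1  1  1  1]
  [I]: (-2)·0+(2)·1+(-1)·0+(2)·1 = 4
  [M]: (-2)·1+(2)·-1+(-1)·0+(2)·-1 = -6
  [Θ]: (-2)·-1+(2)·-1+(-1)·-1+(2)·-1 = -1
  [L]: (-2)·0+(2)·1+(-1)·1+(2)·1 = 3
⇒ I^4 M^-6 Θ^-1 L^3

{"I": 4, "M": -6, "Θ": -1, "L": 3}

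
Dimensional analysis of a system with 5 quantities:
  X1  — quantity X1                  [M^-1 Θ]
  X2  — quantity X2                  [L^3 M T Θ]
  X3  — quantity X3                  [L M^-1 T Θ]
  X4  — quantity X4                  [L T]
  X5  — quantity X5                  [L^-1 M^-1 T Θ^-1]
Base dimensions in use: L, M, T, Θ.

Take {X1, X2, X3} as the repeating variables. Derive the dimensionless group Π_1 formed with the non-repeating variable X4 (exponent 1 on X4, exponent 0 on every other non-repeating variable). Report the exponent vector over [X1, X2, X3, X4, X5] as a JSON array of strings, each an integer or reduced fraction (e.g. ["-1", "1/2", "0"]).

Exponent matrix [L,M,T,Θ] × [X1,X2,X3,X4,X5]:
  L: [ 0  3  1  1 -1]
  M: [-1  1 -1  0 -1]
  T: [ 0  1  1  1  1]
  Θ: [ 1  1  1  0 -1]
Row reduction gives pivot columns X1,X2,X3; rank = 3
Pivot set = {X1,X2,X3}, free = {X4,X5}
RREF:
  r0: [   1    0    0   -1   -2]
  r1: [   0    1    0    0   -1]
  r2: [   0    0    1    1    2]
  r3: [   0    0    0    0    0]
Fix exponent of X4 at 1, X5 at 0; solve each RREF row for its pivot's exponent:
  r0: exp(X1) + (-1)·1 = 0 ⇒ exp(X1) = 1
  r1: exp(X2) + (0)·1 = 0 ⇒ exp(X2) = 0
  r2: exp(X3) + (1)·1 = 0 ⇒ exp(X3) = -1
Π_1 = X1 · X3^-1 · X4

["1", "0", "-1", "1", "0"]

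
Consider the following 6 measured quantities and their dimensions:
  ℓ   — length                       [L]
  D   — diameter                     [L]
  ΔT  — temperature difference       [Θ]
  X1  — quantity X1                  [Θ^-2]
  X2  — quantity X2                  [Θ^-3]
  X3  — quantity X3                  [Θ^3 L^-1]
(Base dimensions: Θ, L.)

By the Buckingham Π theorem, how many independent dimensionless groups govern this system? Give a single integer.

Exponent matrix [Θ,L] × [ℓ,D,ΔT,X1,X2,X3]:
  Θ: [ 0  0  1 -2 -3  3]
  L: [ 1  1  0  0  0 -1]
RREF → pivots at {ℓ,ΔT} ⇒ r = 2
Π count = n − r = 6 − 2 = 4

4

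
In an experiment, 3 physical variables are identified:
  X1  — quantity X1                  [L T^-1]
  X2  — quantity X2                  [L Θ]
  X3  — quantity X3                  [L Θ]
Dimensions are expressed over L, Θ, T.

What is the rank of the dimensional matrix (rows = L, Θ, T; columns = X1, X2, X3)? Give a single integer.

2

Dimensional matrix (L×Θ×T by X1×X2×X3):
  L: [ 1  1  1]
  Θ: [ 0  1  1]
  T: [-1  0  0]
RREF → pivots at {X1,X2} ⇒ r = 2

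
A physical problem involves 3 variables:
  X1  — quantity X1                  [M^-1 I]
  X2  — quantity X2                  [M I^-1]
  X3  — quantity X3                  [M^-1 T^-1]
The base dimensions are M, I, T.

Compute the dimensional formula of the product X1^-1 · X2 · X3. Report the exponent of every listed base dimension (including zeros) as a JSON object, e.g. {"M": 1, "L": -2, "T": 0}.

{"M": 1, "I": -2, "T": -1}

Exponent matrix [M,I,T] × [X1,X2,X3]:
  M: [-1  1 -1]
  I: [ 1 -1  0]
  T: [ 0  0 -1]
  [M]: (-1)·-1+(1)·1+(1)·-1 = 1
  [I]: (-1)·1+(1)·-1+(1)·0 = -2
  [T]: (-1)·0+(1)·0+(1)·-1 = -1
⇒ M I^-2 T^-1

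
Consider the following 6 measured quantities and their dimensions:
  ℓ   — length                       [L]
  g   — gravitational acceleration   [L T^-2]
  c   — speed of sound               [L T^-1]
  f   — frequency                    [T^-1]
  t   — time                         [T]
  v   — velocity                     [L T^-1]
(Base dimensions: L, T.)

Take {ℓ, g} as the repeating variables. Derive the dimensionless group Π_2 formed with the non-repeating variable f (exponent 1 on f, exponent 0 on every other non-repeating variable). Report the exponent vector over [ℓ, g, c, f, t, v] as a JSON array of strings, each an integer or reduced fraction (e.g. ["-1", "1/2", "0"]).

Write exponents as rows L,T / cols ℓ,g,c,f,t,v:
  L: [ 1  1  1  0  0  1]
  T: [ 0 -2 -1 -1  1 -1]
Echelon form has 2 nonzero rows (pivots: ℓ,g)
Repeat: ℓ,g; free: c,f,t,v
RREF:
  r0: [   1    0  1/2 -1/2  1/2  1/2]
  r1: [   0    1  1/2  1/2 -1/2  1/2]
Fix exponent of f at 1, c at 0, t at 0, v at 0; solve each RREF row for its pivot's exponent:
  r0: exp(ℓ) + (-1/2)·1 = 0 ⇒ exp(ℓ) = 1/2
  r1: exp(g) + (1/2)·1 = 0 ⇒ exp(g) = -1/2
Π_2 = ℓ^(1/2) · g^(-1/2) · f

["1/2", "-1/2", "0", "1", "0", "0"]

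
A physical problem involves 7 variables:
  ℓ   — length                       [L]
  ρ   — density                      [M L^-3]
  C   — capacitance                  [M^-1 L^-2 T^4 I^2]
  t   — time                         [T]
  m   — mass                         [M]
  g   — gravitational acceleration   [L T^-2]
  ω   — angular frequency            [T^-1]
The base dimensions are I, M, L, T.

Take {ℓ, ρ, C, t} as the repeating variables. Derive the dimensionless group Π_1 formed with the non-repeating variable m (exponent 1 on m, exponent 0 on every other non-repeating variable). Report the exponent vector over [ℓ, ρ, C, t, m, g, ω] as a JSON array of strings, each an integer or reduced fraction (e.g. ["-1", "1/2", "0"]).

Write exponents as rows I,M,L,T / cols ℓ,ρ,C,t,m,g,ω:
  I: [ 0  0  2  0  0  0  0]
  M: [ 0  1 -1  0  1  0  0]
  L: [ 1 -3 -2  0  0  1  0]
  T: [ 0  0  4  1  0 -2 -1]
RREF → pivots at {ℓ,ρ,C,t} ⇒ r = 4
Repeat: ℓ,ρ,C,t; free: m,g,ω
RREF:
  r0: [   1    0    0    0    3    1    0]
  r1: [   0    1    0    0    1    0    0]
  r2: [   0    0    1    0    0    0    0]
  r3: [   0    0    0    1    0   -2   -1]
Fix exponent of m at 1, g at 0, ω at 0; solve each RREF row for its pivot's exponent:
  r0: exp(ℓ) + (3)·1 = 0 ⇒ exp(ℓ) = -3
  r1: exp(ρ) + (1)·1 = 0 ⇒ exp(ρ) = -1
  r2: exp(C) + (0)·1 = 0 ⇒ exp(C) = 0
  r3: exp(t) + (0)·1 = 0 ⇒ exp(t) = 0
Π_1 = ℓ^-3 · ρ^-1 · m

["-3", "-1", "0", "0", "1", "0", "0"]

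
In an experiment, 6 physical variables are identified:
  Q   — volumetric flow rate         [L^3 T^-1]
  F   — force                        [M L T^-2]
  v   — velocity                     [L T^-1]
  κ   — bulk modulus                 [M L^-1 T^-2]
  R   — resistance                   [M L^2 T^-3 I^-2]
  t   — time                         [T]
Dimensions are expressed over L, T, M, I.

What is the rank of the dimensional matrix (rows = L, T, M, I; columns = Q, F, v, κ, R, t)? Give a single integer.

4

Exponent matrix [L,T,M,I] × [Q,F,v,κ,R,t]:
  L: [ 3  1  1 -1  2  0]
  T: [-1 -2 -1 -2 -3  1]
  M: [ 0  1  0  1  1  0]
  I: [ 0  0  0  0 -2  0]
Row reduction gives pivot columns Q,F,v,R; rank = 4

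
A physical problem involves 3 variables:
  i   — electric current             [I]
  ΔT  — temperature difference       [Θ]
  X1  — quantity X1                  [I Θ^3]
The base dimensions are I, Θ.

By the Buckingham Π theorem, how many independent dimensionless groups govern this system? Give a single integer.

Dimensional matrix (I×Θ by i×ΔT×X1):
  I: [ 1  0  1]
  Θ: [ 0  1  3]
RREF → pivots at {i,ΔT} ⇒ r = 2
Π count = n − r = 3 − 2 = 1

1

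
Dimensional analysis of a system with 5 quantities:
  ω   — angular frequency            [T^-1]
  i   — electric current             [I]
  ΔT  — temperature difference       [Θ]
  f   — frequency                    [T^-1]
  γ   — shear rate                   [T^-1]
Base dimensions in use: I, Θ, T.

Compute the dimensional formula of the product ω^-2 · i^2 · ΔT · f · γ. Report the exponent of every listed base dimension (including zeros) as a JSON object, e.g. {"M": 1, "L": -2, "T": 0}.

Write exponents as rows I,Θ,T / cols ω,i,ΔT,f,γ:
  I: [ 0  1  0  0  0]
  Θ: [ 0  0  1  0  0]
  T: [-1  0  0 -1 -1]
  [I]: (-2)·0+(2)·1+(1)·0+(1)·0+(1)·0 = 2
  [Θ]: (-2)·0+(2)·0+(1)·1+(1)·0+(1)·0 = 1
  [T]: (-2)·-1+(2)·0+(1)·0+(1)·-1+(1)·-1 = 0
⇒ I^2 Θ

{"I": 2, "Θ": 1, "T": 0}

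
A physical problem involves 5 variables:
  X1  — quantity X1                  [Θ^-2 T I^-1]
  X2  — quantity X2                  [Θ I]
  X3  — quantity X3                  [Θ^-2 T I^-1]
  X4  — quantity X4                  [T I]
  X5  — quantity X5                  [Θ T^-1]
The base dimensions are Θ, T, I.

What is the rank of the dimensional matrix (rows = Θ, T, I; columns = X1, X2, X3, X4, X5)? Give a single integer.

2

Write exponents as rows Θ,T,I / cols X1,X2,X3,X4,X5:
  Θ: [-2  1 -2  0  1]
  T: [ 1  0  1  1 -1]
  I: [-1  1 -1  1  0]
RREF → pivots at {X1,X2} ⇒ r = 2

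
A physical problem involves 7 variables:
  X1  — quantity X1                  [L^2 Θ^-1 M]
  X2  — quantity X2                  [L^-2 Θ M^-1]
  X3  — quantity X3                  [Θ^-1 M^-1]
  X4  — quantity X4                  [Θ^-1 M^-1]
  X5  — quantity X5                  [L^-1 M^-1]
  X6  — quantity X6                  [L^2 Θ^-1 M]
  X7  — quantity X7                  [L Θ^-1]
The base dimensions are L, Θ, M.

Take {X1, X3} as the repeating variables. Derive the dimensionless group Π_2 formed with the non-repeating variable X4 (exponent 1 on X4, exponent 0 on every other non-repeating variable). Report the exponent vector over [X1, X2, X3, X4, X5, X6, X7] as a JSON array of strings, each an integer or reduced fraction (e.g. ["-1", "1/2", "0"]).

["0", "0", "-1", "1", "0", "0", "0"]

Exponent matrix [L,Θ,M] × [X1,X2,X3,X4,X5,X6,X7]:
  L: [ 2 -2  0  0 -1  2  1]
  Θ: [-1  1 -1 -1  0 -1 -1]
  M: [ 1 -1 -1 -1 -1  1  0]
RREF → pivots at {X1,X3} ⇒ r = 2
Pivot set = {X1,X3}, free = {X2,X4,X5,X6,X7}
RREF:
  r0: [   1   -1    0    0 -1/2    1  1/2]
  r1: [   0    0    1    1  1/2    0  1/2]
  r2: [   0    0    0    0    0    0    0]
Fix exponent of X4 at 1, X2 at 0, X5 at 0, X6 at 0, X7 at 0; solve each RREF row for its pivot's exponent:
  r0: exp(X1) + (0)·1 = 0 ⇒ exp(X1) = 0
  r1: exp(X3) + (1)·1 = 0 ⇒ exp(X3) = -1
Π_2 = X3^-1 · X4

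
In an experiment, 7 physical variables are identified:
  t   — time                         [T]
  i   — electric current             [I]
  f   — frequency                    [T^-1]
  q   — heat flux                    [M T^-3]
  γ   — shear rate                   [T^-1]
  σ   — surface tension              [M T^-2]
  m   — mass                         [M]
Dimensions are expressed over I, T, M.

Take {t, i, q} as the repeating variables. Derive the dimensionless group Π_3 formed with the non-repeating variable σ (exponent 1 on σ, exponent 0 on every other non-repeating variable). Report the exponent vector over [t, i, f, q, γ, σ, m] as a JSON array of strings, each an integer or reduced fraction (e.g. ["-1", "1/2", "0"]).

Exponent matrix [I,T,M] × [t,i,f,q,γ,σ,m]:
  I: [ 0  1  0  0  0  0  0]
  T: [ 1  0 -1 -3 -1 -2  0]
  M: [ 0  0  0  1  0  1  1]
RREF → pivots at {t,i,q} ⇒ r = 3
Repeat: t,i,q; free: f,γ,σ,m
RREF:
  r0: [   1    0   -1    0   -1    1    3]
  r1: [   0    1    0    0    0    0    0]
  r2: [   0    0    0    1    0    1    1]
Fix exponent of σ at 1, f at 0, γ at 0, m at 0; solve each RREF row for its pivot's exponent:
  r0: exp(t) + (1)·1 = 0 ⇒ exp(t) = -1
  r1: exp(i) + (0)·1 = 0 ⇒ exp(i) = 0
  r2: exp(q) + (1)·1 = 0 ⇒ exp(q) = -1
Π_3 = t^-1 · q^-1 · σ

["-1", "0", "0", "-1", "0", "1", "0"]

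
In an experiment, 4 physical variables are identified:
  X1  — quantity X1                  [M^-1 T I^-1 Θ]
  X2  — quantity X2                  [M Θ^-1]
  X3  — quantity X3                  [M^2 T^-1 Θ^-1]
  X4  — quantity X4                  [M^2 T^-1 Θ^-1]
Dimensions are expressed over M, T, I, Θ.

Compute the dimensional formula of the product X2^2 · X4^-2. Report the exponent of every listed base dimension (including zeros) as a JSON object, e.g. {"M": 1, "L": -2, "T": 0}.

{"M": -2, "T": 2, "I": 0, "Θ": 0}

Dimensional matrix (M×T×I×Θ by X1×X2×X3×X4):
  M: [-1  1  2  2]
  T: [ 1  0 -1 -1]
  I: [-1  0  0  0]
  Θ: [ 1 -1 -1 -1]
  [M]: (2)·1+(-2)·2 = -2
  [T]: (2)·0+(-2)·-1 = 2
  [I]: (2)·0+(-2)·0 = 0
  [Θ]: (2)·-1+(-2)·-1 = 0
⇒ M^-2 T^2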